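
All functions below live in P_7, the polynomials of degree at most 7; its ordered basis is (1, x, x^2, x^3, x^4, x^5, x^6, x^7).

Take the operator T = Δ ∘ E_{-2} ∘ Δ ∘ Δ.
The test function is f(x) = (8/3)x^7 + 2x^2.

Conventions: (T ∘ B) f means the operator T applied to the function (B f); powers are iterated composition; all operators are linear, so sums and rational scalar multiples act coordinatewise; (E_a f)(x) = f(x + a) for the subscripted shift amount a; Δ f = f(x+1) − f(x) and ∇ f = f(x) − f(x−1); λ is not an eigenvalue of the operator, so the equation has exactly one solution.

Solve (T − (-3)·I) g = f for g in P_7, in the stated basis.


g(x) = (8/9)x^7 - (560/9)x^4 + (1120/9)x^3 - 186x^2 + (5600/9)x - 4816/9

write g with unknown coordinates in the stated basis and equate coefficients in (T − (-3)·I) g = f
solving from the highest basis element down gives g = (8/9)x^7 - (560/9)x^4 + (1120/9)x^3 - 186x^2 + (5600/9)x - 4816/9
check: T g = (560/3)x^4 - (1120/3)x^3 + 560x^2 - (5600/3)x + 4816/3
so T g − (-3)·g = (8/3)x^7 + 2x^2 = f ✓


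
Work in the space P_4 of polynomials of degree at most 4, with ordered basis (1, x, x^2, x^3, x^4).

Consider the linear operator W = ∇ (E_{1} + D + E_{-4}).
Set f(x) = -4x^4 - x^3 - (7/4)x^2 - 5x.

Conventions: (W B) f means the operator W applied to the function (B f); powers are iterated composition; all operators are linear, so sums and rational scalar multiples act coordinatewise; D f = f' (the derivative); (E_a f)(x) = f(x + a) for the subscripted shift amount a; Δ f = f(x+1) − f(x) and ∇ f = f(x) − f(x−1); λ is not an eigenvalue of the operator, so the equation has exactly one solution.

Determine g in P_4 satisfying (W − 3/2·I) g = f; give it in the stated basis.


g(x) = (8/3)x^4 + (134/9)x^3 - (59/18)x^2 + (6358/27)x + 21514/81

write g with unknown coordinates in the stated basis and equate coefficients in (W − 3/2·I) g = f
solving from the highest basis element down gives g = (8/3)x^4 + (134/9)x^3 - (59/18)x^2 + (6358/27)x + 21514/81
check: W g = (64/3)x^3 - (20/3)x^2 + (3134/9)x + 10757/27
so W g − 3/2·g = -4x^4 - x^3 - (7/4)x^2 - 5x = f ✓


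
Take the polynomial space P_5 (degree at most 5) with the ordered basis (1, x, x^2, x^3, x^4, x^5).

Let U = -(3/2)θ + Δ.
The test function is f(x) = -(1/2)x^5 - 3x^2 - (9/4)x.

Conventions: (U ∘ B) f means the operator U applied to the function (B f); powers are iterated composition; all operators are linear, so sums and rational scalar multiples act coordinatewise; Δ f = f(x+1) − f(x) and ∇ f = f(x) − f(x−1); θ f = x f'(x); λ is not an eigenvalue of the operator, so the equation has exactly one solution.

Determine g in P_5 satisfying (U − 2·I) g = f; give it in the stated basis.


the result is g(x) = (1/19)x^5 + (5/152)x^4 + (25/247)x^3 + (3979/4940)x^2 + (22523/17290)x + 158713/138320

write g with unknown coordinates in the stated basis and equate coefficients in (U − 2·I) g = f
solving from the highest basis element down gives g = (1/19)x^5 + (5/152)x^4 + (25/247)x^3 + (3979/4940)x^2 + (22523/17290)x + 158713/138320
check: U g = -(15/38)x^5 + (5/76)x^4 + (50/247)x^3 - (3431/2470)x^2 + (12287/34580)x + 158713/69160
so U g − 2·g = -(1/2)x^5 - 3x^2 - (9/4)x = f ✓


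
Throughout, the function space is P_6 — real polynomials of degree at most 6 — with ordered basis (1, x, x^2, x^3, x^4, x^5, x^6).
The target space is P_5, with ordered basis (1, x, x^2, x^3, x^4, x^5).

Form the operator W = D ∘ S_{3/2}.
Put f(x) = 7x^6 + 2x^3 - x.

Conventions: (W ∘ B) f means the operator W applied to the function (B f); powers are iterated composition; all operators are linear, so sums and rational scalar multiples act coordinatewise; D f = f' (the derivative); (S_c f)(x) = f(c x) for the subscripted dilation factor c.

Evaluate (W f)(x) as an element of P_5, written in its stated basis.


the image equals g(x) = (15309/32)x^5 + (81/4)x^2 - 3/2

S_{3/2} f = (5103/64)x^6 + (27/4)x^3 - (3/2)x
D S_{3/2} f = (15309/32)x^5 + (81/4)x^2 - 3/2


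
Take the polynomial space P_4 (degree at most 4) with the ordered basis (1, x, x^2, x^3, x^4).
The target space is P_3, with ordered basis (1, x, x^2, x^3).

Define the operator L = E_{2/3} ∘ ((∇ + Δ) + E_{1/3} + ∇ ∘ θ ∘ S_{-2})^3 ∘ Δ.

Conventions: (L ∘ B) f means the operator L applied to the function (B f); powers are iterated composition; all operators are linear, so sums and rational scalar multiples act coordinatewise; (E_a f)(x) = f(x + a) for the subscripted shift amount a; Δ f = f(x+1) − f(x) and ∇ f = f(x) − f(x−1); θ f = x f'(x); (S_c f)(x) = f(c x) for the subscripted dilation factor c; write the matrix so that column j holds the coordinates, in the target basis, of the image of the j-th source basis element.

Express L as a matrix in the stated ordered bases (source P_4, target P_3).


the matrix is [[0, 1, 13/3, 367/3, -158899/27]; [0, 0, 2, 193, -47708/3]; [0, 0, 0, 3, -766]; [0, 0, 0, 0, 4]] (rows listed top to bottom)

image of 1: 0
image of x: 1
image of x^2: 2x + 13/3
image of x^3: 3x^2 + 193x + 367/3
image of x^4: 4x^3 - 766x^2 - (47708/3)x - 158899/27
each image's coordinates form column j of the matrix


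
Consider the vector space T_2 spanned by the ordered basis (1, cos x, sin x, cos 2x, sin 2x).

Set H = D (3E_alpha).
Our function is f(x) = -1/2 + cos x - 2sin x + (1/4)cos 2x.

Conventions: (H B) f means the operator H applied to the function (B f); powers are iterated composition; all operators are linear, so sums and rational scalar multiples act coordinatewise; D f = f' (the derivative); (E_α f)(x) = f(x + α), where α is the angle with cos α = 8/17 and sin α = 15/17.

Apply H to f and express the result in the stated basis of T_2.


E_alpha f = -1/2 - (22/17)cos x - (31/17)sin x - (161/1156)cos 2x - (60/289)sin 2x
(3E_alpha) f = -3/2 - (66/17)cos x - (93/17)sin x - (483/1156)cos 2x - (180/289)sin 2x
D (3E_alpha) f = -(93/17)cos x + (66/17)sin x - (360/289)cos 2x + (483/578)sin 2x

the result is g(x) = -(93/17)cos x + (66/17)sin x - (360/289)cos 2x + (483/578)sin 2x


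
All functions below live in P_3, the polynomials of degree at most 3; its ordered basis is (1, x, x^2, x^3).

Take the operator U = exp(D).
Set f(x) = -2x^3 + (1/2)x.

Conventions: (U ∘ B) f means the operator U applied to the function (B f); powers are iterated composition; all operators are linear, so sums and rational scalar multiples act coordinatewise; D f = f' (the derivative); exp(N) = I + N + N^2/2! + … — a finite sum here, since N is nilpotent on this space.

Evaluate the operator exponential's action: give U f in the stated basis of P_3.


g(x) = -2x^3 - 6x^2 - (11/2)x - 3/2

order-1 term: -6x^2 + 1/2
order-2 term: -6x
order-3 term: -2
the series for exp(D) f terminates at order 3
exp(D) f = -2x^3 - 6x^2 - (11/2)x - 3/2


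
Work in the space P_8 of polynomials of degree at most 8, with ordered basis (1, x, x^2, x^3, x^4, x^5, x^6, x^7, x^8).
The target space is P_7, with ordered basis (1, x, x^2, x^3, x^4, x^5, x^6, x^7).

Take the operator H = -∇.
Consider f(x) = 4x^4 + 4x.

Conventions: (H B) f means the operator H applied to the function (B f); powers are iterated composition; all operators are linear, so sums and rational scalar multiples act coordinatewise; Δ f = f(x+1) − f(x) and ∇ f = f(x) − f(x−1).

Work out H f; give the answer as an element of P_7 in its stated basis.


the result is g(x) = -16x^3 + 24x^2 - 16x

∇ f = 16x^3 - 24x^2 + 16x
(-∇) f = -16x^3 + 24x^2 - 16x


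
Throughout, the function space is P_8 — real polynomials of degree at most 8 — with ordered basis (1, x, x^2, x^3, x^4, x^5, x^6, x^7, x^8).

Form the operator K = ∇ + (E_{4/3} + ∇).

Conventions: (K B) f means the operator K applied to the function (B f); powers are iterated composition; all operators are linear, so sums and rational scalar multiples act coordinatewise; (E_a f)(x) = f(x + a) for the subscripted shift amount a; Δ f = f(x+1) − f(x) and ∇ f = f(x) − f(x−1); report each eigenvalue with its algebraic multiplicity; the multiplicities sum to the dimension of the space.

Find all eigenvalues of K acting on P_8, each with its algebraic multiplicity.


image of 1: 1
image of x: x + 10/3
image of x^2: x^2 + (20/3)x - 2/9
image of x^3: x^3 + 10x^2 - (2/3)x + 118/27
image of x^4: x^4 + (40/3)x^3 - (4/3)x^2 + (472/27)x + 94/81
image of x^5: x^5 + (50/3)x^4 - (20/9)x^3 + (1180/27)x^2 + (470/81)x + 1510/243
image of x^6: x^6 + 20x^5 - (10/3)x^4 + (2360/27)x^3 + (470/27)x^2 + (3020/81)x + 2638/729
image of x^7: x^7 + (70/3)x^6 - (14/3)x^5 + (4130/27)x^4 + (3290/81)x^3 + (10570/81)x^2 + (18466/729)x + 20758/2187
image of x^8: x^8 + (80/3)x^7 - (56/9)x^6 + (6608/27)x^5 + (6580/81)x^4 + (84560/243)x^3 + (73864/729)x^2 + (166064/2187)x + 52414/6561
the matrix is upper triangular; its diagonal is (1, 1, 1, 1, 1, 1, 1, 1, 1)
for a triangular matrix the eigenvalues are the diagonal entries, with algebraic multiplicity their repetition count

λ = 1 (multiplicity 9)


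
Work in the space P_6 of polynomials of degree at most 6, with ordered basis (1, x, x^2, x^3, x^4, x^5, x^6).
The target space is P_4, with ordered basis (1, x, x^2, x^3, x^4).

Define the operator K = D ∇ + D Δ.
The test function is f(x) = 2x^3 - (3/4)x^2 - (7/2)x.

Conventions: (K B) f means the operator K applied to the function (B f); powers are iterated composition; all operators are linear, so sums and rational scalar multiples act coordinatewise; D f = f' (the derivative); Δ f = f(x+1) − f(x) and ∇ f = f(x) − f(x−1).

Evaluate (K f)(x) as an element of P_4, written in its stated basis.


the image equals g(x) = 24x - 3

∇ f = 6x^2 - (15/2)x - 3/4
D ∇ f = 12x - 15/2
Δ f = 6x^2 + (9/2)x - 9/4
D Δ f = 12x + 9/2
(D ∇ + D Δ) f = 24x - 3


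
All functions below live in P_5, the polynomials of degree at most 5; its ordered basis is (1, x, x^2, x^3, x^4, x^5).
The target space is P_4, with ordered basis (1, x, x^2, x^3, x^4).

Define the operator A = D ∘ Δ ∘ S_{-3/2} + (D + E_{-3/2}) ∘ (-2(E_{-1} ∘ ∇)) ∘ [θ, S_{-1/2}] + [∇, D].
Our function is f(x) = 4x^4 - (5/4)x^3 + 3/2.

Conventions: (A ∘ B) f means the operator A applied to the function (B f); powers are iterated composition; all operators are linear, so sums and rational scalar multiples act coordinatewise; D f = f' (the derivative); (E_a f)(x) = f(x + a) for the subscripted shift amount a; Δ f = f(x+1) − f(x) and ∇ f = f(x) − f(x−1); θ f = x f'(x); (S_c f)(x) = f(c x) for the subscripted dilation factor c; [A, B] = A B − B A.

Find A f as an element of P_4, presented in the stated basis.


S_{-3/2} f = (81/4)x^4 + (135/32)x^3 + 3/2
Δ S_{-3/2} f = 81x^3 + (4293/32)x^2 + (2997/32)x + 783/32
D Δ S_{-3/2} f = 243x^2 + (4293/16)x + 2997/32
S_{-1/2} f = (1/4)x^4 + (5/32)x^3 + 3/2
θ S_{-1/2} f = x^4 + (15/32)x^3
θ f = 16x^4 - (15/4)x^3
S_{-1/2} θ f = x^4 + (15/32)x^3
[θ, S_{-1/2}] f = 0
∇ [θ, S_{-1/2}] f = 0
E_{-1} ∇ [θ, S_{-1/2}] f = 0
(-2(E_{-1} ∘ ∇)) [θ, S_{-1/2}] f = 0
D (-2(E_{-1} ∘ ∇)) [θ, S_{-1/2}] f = 0
E_{-3/2} (-2(E_{-1} ∘ ∇)) [θ, S_{-1/2}] f = 0
(D + E_{-3/2}) (-2(E_{-1} ∘ ∇)) [θ, S_{-1/2}] f = 0
D f = 16x^3 - (15/4)x^2
∇ D f = 48x^2 - (111/2)x + 79/4
∇ f = 16x^3 - (111/4)x^2 + (79/4)x - 21/4
D ∇ f = 48x^2 - (111/2)x + 79/4
[∇, D] f = 0
(D ∘ Δ ∘ S_{-3/2} + (D + E_{-3/2}) ∘ (-2(E_{-1} ∘ ∇)) ∘ [θ, S_{-1/2}] + [∇, D]) f = 243x^2 + (4293/16)x + 2997/32

the image equals g(x) = 243x^2 + (4293/16)x + 2997/32


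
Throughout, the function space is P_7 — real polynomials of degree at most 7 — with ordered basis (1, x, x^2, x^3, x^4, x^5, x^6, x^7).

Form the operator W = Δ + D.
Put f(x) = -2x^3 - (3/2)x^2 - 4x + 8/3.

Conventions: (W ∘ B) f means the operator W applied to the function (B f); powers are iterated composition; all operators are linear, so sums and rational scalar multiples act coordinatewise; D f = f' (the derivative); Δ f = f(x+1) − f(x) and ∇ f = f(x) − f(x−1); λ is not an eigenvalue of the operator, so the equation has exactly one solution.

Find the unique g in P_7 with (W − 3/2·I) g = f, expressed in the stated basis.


write g with unknown coordinates in the stated basis and equate coefficients in (W − 3/2·I) g = f
solving from the highest basis element down gives g = (4/3)x^3 + (19/3)x^2 + (200/9)x + 890/27
check: W g = 8x^2 + (88/3)x + 469/9
so W g − 3/2·g = -2x^3 - (3/2)x^2 - 4x + 8/3 = f ✓

the image equals g(x) = (4/3)x^3 + (19/3)x^2 + (200/9)x + 890/27


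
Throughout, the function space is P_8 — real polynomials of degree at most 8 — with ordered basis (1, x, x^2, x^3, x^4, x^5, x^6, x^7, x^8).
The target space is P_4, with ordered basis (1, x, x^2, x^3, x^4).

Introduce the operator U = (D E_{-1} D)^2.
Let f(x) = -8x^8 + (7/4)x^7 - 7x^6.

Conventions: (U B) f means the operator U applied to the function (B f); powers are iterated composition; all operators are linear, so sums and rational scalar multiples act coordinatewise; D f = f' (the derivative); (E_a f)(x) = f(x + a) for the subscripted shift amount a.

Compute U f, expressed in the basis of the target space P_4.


D f = -64x^7 + (49/4)x^6 - 42x^5
E_{-1} D f = -64x^7 + (1841/4)x^6 - (2919/2)x^5 + (10535/4)x^4 - 2905x^3 + (7791/4)x^2 - (1463/2)x + 473/4
D E_{-1} D f = -448x^6 + (5523/2)x^5 - (14595/2)x^4 + 10535x^3 - 8715x^2 + (7791/2)x - 1463/2
D (D E_{-1} D) f = -2688x^5 + (27615/2)x^4 - 29190x^3 + 31605x^2 - 17430x + 7791/2
E_{-1} D (D E_{-1} D) f = -2688x^5 + (54495/2)x^4 - 111300x^3 + 228900x^2 - 236880x + 98616
D E_{-1} D (D E_{-1} D) f = -13440x^4 + 108990x^3 - 333900x^2 + 457800x - 236880

the result is g(x) = -13440x^4 + 108990x^3 - 333900x^2 + 457800x - 236880


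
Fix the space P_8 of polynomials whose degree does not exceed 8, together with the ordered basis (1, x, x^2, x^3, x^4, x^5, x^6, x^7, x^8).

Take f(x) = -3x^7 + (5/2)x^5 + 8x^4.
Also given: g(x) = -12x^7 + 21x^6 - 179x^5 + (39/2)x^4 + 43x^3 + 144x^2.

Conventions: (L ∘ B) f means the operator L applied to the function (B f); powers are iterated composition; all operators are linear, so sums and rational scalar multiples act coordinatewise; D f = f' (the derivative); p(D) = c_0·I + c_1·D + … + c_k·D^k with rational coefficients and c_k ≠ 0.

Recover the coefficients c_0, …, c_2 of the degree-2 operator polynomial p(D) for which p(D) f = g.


D^0 f = -3x^7 + (5/2)x^5 + 8x^4
D^1 f = -21x^6 + (25/2)x^4 + 32x^3
D^2 f = -126x^5 + 50x^3 + 96x^2
matching coefficients of g against c_0 f + c_1 Df + … from the top degree down determines the c_i
solution: c_0 = 4, c_1 = -1, c_2 = 3/2

c_0 = 4, c_1 = -1, c_2 = 3/2


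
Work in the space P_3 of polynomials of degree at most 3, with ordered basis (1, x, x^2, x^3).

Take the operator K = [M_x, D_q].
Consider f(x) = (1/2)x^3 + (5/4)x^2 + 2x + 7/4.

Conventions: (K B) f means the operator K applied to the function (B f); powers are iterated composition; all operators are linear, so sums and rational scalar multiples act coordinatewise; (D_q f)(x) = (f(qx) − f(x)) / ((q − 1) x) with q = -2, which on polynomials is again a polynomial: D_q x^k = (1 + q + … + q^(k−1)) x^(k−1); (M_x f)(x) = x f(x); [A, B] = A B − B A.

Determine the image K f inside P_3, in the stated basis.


D_q f = (3/2)x^2 - (5/4)x + 2
M_x D_q f = (3/2)x^3 - (5/4)x^2 + 2x
M_x f = (1/2)x^4 + (5/4)x^3 + 2x^2 + (7/4)x
D_q M_x f = -(5/2)x^3 + (15/4)x^2 - 2x + 7/4
[M_x, D_q] f = 4x^3 - 5x^2 + 4x - 7/4

the image equals g(x) = 4x^3 - 5x^2 + 4x - 7/4


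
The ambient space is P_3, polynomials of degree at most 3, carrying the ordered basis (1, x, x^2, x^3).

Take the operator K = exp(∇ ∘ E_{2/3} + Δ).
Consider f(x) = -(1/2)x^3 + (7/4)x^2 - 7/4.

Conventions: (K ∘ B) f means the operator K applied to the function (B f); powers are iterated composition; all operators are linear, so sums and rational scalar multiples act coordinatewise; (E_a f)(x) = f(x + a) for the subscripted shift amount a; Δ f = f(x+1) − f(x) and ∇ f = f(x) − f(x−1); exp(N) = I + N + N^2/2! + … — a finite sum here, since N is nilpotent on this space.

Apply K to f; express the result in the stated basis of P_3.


order-1 term: -3x^2 + 5x + 5/3
order-2 term: -6x + 3
order-3 term: -4
the series for exp(∇ ∘ E_{2/3} + Δ) f terminates at order 3
exp(∇ ∘ E_{2/3} + Δ) f = -(1/2)x^3 - (5/4)x^2 - x - 13/12

the result is g(x) = -(1/2)x^3 - (5/4)x^2 - x - 13/12


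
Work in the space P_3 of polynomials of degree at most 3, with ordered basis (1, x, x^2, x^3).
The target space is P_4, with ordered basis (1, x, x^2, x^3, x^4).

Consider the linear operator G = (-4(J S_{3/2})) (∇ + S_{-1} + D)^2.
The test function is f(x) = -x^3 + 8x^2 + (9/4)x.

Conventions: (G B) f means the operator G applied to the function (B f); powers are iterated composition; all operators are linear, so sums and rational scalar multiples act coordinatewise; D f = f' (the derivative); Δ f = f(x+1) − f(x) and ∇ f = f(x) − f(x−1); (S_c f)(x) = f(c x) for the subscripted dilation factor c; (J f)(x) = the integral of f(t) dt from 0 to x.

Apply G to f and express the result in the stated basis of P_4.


g(x) = (27/8)x^4 - 24x^3 + (333/4)x^2 - 240x

∇ f = -3x^2 + 19x - 27/4
S_{-1} f = x^3 + 8x^2 - (9/4)x
D f = -3x^2 + 16x + 9/4
(∇ + S_{-1} + D) f = x^3 + 2x^2 + (131/4)x - 9/2
∇ (∇ + S_{-1} + D) f = 3x^2 + x + 127/4
S_{-1} (∇ + S_{-1} + D) f = -x^3 + 2x^2 - (131/4)x - 9/2
D (∇ + S_{-1} + D) f = 3x^2 + 4x + 131/4
(∇ + S_{-1} + D) (∇ + S_{-1} + D) f = -x^3 + 8x^2 - (111/4)x + 60
S_{3/2} (∇ + S_{-1} + D)^2 f = -(27/8)x^3 + 18x^2 - (333/8)x + 60
J S_{3/2} (∇ + S_{-1} + D)^2 f = -(27/32)x^4 + 6x^3 - (333/16)x^2 + 60x
(-4(J S_{3/2})) (∇ + S_{-1} + D)^2 f = (27/8)x^4 - 24x^3 + (333/4)x^2 - 240x


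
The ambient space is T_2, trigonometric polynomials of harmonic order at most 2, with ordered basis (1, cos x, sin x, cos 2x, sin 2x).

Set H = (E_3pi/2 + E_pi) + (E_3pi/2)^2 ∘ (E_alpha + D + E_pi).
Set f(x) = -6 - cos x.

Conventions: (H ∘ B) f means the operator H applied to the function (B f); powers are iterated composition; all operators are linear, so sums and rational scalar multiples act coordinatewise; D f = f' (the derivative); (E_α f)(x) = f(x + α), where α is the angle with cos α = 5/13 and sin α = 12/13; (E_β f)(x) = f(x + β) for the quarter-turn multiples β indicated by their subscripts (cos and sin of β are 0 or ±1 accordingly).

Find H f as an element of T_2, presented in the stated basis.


the image equals g(x) = -24 + (5/13)cos x - (38/13)sin x

E_3pi/2 f = -6 - sin x
E_pi f = -6 + cos x
(E_3pi/2 + E_pi) f = -12 + cos x - sin x
E_alpha f = -6 - (5/13)cos x + (12/13)sin x
D f = sin x
E_pi f = -6 + cos x
(E_alpha + D + E_pi) f = -12 + (8/13)cos x + (25/13)sin x
E_3pi/2 (E_alpha + D + E_pi) f = -12 - (25/13)cos x + (8/13)sin x
E_3pi/2 E_3pi/2 (E_alpha + D + E_pi) f = -12 - (8/13)cos x - (25/13)sin x
((E_3pi/2 + E_pi) + (E_3pi/2)^2 ∘ (E_alpha + D + E_pi)) f = -24 + (5/13)cos x - (38/13)sin x


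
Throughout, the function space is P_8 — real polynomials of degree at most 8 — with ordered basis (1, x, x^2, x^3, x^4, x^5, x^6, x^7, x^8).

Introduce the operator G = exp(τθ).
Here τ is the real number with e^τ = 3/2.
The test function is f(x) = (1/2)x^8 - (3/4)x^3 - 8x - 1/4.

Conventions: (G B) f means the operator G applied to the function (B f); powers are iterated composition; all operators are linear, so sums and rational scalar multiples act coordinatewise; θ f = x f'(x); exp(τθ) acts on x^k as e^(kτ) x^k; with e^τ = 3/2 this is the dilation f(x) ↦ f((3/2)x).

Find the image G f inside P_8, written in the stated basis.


the image equals g(x) = (6561/512)x^8 - (81/32)x^3 - 12x - 1/4

exp(τθ) x^k = e^(kτ) x^k; with e^τ = 3/2 this sends x^k to (3/2)^k x^k
x ↦ 3/2 x
x^3 ↦ 27/8 x^3
x^8 ↦ 6561/256 x^8
applying this coordinatewise to f: exp(τθ) f = (6561/512)x^8 - (81/32)x^3 - 12x - 1/4


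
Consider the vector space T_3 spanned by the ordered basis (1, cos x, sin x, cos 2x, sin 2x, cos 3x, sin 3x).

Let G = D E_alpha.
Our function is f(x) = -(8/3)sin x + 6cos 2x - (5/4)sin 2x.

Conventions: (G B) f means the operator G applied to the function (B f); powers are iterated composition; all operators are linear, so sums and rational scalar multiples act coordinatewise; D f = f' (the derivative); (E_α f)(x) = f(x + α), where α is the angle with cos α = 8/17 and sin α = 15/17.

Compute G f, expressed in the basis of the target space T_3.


the image equals g(x) = -(64/51)cos x + (40/17)sin x - (4955/578)cos 2x + (2532/289)sin 2x

E_alpha f = -(40/17)cos x - (64/51)sin x - (1266/289)cos 2x - (4955/1156)sin 2x
D E_alpha f = -(64/51)cos x + (40/17)sin x - (4955/578)cos 2x + (2532/289)sin 2x


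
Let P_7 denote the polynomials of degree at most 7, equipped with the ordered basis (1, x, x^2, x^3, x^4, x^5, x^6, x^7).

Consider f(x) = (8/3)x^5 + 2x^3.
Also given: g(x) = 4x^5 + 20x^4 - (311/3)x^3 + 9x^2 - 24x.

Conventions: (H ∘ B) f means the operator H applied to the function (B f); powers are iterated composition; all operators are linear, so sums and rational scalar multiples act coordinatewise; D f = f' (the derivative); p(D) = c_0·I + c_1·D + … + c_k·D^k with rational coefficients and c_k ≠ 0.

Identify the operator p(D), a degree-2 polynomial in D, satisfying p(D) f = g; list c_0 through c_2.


D^0 f = (8/3)x^5 + 2x^3
D^1 f = (40/3)x^4 + 6x^2
D^2 f = (160/3)x^3 + 12x
matching coefficients of g against c_0 f + c_1 Df + … from the top degree down determines the c_i
solution: c_0 = 3/2, c_1 = 3/2, c_2 = -2

c_0 = 3/2, c_1 = 3/2, c_2 = -2


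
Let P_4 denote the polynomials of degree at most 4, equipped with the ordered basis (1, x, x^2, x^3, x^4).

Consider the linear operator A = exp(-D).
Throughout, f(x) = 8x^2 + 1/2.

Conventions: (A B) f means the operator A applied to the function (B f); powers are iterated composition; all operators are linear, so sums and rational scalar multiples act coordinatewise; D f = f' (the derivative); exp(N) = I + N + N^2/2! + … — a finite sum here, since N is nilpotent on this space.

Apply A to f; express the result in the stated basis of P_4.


order-1 term: -16x
order-2 term: 8
the series for exp(-D) f terminates at order 2
exp(-D) f = 8x^2 - 16x + 17/2

g(x) = 8x^2 - 16x + 17/2


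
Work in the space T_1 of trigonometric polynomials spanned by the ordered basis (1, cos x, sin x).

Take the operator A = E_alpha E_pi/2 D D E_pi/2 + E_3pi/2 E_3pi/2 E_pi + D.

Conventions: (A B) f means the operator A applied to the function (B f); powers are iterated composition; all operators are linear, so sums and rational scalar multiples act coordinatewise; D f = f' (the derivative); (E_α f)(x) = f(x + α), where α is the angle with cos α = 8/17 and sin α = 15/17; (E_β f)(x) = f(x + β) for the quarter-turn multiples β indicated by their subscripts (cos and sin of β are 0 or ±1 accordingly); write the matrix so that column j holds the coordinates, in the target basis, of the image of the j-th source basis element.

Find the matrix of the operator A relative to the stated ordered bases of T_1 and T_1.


image of 1: 1
image of cos x: (25/17)cos x - (32/17)sin x
image of sin x: (32/17)cos x + (25/17)sin x
each image's coordinates form column j of the matrix

the matrix is [[1, 0, 0]; [0, 25/17, 32/17]; [0, -32/17, 25/17]] (rows listed top to bottom)


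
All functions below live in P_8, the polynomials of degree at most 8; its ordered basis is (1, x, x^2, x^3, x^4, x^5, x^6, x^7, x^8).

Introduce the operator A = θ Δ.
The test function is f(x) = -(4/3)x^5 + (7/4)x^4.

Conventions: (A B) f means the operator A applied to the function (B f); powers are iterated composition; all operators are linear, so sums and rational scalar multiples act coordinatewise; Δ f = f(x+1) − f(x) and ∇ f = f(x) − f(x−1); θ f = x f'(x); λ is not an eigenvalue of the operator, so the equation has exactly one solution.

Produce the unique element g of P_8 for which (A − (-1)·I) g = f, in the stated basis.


write g with unknown coordinates in the stated basis and equate coefficients in (A − (-1)·I) g = f
solving from the highest basis element down gives g = -(4/3)x^5 + (341/12)x^4 - 301x^3 + (4475/3)x^2 - (6562/3)x
check: A g = -(80/3)x^4 + 301x^3 - (4475/3)x^2 + (6562/3)x
so A g − (-1)·g = -(4/3)x^5 + (7/4)x^4 = f ✓

the result is g(x) = -(4/3)x^5 + (341/12)x^4 - 301x^3 + (4475/3)x^2 - (6562/3)x


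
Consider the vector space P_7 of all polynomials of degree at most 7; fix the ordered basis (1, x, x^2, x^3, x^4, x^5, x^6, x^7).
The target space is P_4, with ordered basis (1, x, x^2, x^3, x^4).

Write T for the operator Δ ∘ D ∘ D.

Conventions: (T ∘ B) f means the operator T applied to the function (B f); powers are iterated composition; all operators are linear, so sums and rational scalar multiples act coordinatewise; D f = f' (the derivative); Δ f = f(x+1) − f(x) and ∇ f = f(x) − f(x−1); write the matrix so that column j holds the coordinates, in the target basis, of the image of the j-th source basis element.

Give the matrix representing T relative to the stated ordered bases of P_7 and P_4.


image of 1: 0
image of x: 0
image of x^2: 0
image of x^3: 6
image of x^4: 24x + 12
image of x^5: 60x^2 + 60x + 20
image of x^6: 120x^3 + 180x^2 + 120x + 30
image of x^7: 210x^4 + 420x^3 + 420x^2 + 210x + 42
each image's coordinates form column j of the matrix

the matrix is [[0, 0, 0, 6, 12, 20, 30, 42]; [0, 0, 0, 0, 24, 60, 120, 210]; [0, 0, 0, 0, 0, 60, 180, 420]; [0, 0, 0, 0, 0, 0, 120, 420]; [0, 0, 0, 0, 0, 0, 0, 210]] (rows listed top to bottom)


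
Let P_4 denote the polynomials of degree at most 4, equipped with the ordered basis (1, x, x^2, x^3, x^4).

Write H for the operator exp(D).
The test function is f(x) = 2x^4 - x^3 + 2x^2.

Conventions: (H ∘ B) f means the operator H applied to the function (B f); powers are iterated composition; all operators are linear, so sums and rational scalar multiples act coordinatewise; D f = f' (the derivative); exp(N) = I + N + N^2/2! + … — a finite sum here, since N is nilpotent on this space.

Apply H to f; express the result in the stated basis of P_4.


order-1 term: 8x^3 - 3x^2 + 4x
order-2 term: 12x^2 - 3x + 2
order-3 term: 8x - 1
order-4 term: 2
the series for exp(D) f terminates at order 4
exp(D) f = 2x^4 + 7x^3 + 11x^2 + 9x + 3

g(x) = 2x^4 + 7x^3 + 11x^2 + 9x + 3


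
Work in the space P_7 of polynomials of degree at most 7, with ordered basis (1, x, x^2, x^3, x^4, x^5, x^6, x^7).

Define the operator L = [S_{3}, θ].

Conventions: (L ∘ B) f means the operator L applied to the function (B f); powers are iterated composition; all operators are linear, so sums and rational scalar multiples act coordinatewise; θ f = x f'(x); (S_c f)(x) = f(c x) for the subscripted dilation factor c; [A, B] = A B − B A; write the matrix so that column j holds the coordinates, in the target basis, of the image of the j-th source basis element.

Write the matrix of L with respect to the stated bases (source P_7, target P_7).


image of 1: 0
image of x: 0
image of x^2: 0
image of x^3: 0
image of x^4: 0
image of x^5: 0
image of x^6: 0
image of x^7: 0
each image's coordinates form column j of the matrix

the matrix is [[0, 0, 0, 0, 0, 0, 0, 0]; [0, 0, 0, 0, 0, 0, 0, 0]; [0, 0, 0, 0, 0, 0, 0, 0]; [0, 0, 0, 0, 0, 0, 0, 0]; [0, 0, 0, 0, 0, 0, 0, 0]; [0, 0, 0, 0, 0, 0, 0, 0]; [0, 0, 0, 0, 0, 0, 0, 0]; [0, 0, 0, 0, 0, 0, 0, 0]] (rows listed top to bottom)


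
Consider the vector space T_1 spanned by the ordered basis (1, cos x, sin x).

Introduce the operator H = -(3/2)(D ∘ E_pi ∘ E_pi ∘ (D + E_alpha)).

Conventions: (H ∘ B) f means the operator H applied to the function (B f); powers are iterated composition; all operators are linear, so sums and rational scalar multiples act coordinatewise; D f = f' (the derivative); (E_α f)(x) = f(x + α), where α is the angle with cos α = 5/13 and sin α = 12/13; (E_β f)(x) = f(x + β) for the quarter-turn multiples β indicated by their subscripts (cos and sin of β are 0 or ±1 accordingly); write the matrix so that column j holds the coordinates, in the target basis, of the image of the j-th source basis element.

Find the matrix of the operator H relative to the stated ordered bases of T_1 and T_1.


the matrix is [[0, 0, 0]; [0, 75/26, -15/26]; [0, 15/26, 75/26]] (rows listed top to bottom)

image of 1: 0
image of cos x: (75/26)cos x + (15/26)sin x
image of sin x: -(15/26)cos x + (75/26)sin x
each image's coordinates form column j of the matrix


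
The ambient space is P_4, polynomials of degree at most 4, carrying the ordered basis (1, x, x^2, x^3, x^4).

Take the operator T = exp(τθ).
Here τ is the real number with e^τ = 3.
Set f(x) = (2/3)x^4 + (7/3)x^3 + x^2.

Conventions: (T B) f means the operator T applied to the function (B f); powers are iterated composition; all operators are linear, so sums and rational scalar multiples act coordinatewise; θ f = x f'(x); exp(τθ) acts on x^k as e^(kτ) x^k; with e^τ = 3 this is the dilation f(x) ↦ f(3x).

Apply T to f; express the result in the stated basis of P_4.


the result is g(x) = 54x^4 + 63x^3 + 9x^2

exp(τθ) x^k = e^(kτ) x^k; with e^τ = 3 this sends x^k to 3^k x^k
x^2 ↦ 9 x^2
x^3 ↦ 27 x^3
x^4 ↦ 81 x^4
applying this coordinatewise to f: exp(τθ) f = 54x^4 + 63x^3 + 9x^2


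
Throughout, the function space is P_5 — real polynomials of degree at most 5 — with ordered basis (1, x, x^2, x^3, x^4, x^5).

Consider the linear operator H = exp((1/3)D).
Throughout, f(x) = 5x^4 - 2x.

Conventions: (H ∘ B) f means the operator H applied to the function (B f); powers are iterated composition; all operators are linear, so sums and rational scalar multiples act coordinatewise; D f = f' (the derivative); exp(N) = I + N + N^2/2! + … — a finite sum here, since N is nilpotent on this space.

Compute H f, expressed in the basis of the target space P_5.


order-1 term: (20/3)x^3 - 2/3
order-2 term: (10/3)x^2
order-3 term: (20/27)x
order-4 term: 5/81
the series for exp((1/3)D) f terminates at order 4
exp((1/3)D) f = 5x^4 + (20/3)x^3 + (10/3)x^2 - (34/27)x - 49/81

g(x) = 5x^4 + (20/3)x^3 + (10/3)x^2 - (34/27)x - 49/81


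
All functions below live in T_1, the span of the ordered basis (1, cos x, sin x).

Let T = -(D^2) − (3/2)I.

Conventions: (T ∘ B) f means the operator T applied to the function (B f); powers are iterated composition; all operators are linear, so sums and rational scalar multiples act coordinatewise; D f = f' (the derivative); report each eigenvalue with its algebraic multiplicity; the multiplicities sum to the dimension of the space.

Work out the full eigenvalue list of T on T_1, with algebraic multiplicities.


λ = -3/2 (multiplicity 1), λ = -1/2 (multiplicity 2)

image of 1: -3/2
image of cos x: -(1/2)cos x
image of sin x: -(1/2)sin x
the matrix is diagonal; its diagonal is (-3/2, -1/2, -1/2)
for a triangular matrix the eigenvalues are the diagonal entries, with algebraic multiplicity their repetition count


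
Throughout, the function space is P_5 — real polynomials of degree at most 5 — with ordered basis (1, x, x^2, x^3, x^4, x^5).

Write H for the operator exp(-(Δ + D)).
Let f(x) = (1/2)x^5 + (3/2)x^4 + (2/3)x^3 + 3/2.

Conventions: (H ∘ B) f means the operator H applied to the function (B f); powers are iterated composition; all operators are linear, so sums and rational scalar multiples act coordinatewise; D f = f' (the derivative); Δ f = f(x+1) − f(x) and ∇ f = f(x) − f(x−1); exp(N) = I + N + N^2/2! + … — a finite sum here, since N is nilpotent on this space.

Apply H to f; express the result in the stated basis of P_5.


order-1 term: -5x^4 - 17x^3 - 18x^2 - (21/2)x - 8/3
order-2 term: 20x^3 + 66x^2 + (143/2)x + 61/2
order-3 term: -40x^2 - 108x - 229/3
order-4 term: 40x + 64
order-5 term: -16
the series for exp(-(Δ + D)) f terminates at order 5
exp(-(Δ + D)) f = (1/2)x^5 - (7/2)x^4 + (11/3)x^3 + 8x^2 - 7x + 1

the image equals g(x) = (1/2)x^5 - (7/2)x^4 + (11/3)x^3 + 8x^2 - 7x + 1


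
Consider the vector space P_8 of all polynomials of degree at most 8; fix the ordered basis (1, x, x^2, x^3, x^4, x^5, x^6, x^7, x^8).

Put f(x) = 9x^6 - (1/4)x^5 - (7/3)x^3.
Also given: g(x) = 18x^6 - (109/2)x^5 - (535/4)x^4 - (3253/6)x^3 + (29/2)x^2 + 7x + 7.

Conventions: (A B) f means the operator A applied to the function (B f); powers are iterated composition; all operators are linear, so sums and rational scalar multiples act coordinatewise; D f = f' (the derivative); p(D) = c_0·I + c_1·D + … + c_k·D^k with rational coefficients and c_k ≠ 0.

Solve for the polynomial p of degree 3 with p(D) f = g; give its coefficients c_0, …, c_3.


D^0 f = 9x^6 - (1/4)x^5 - (7/3)x^3
D^1 f = 54x^5 - (5/4)x^4 - 7x^2
D^2 f = 270x^4 - 5x^3 - 14x
D^3 f = 1080x^3 - 15x^2 - 14
matching coefficients of g against c_0 f + c_1 Df + … from the top degree down determines the c_i
solution: c_0 = 2, c_1 = -1, c_2 = -1/2, c_3 = -1/2

c_0 = 2, c_1 = -1, c_2 = -1/2, c_3 = -1/2


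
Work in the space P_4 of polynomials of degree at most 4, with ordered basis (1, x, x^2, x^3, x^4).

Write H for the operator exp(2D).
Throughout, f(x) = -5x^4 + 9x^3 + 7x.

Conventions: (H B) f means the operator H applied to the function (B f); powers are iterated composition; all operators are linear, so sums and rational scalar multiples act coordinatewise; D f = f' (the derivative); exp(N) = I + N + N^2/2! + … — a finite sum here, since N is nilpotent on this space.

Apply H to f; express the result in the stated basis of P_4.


order-1 term: -40x^3 + 54x^2 + 14
order-2 term: -120x^2 + 108x
order-3 term: -160x + 72
order-4 term: -80
the series for exp(2D) f terminates at order 4
exp(2D) f = -5x^4 - 31x^3 - 66x^2 - 45x + 6

the image equals g(x) = -5x^4 - 31x^3 - 66x^2 - 45x + 6


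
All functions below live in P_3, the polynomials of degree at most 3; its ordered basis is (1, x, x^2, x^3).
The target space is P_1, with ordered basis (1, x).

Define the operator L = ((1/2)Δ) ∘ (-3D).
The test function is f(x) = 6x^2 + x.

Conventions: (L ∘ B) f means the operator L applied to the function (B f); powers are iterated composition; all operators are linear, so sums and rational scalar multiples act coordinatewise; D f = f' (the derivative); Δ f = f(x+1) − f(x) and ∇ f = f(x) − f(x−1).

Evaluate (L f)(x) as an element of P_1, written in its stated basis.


g(x) = -18

D f = 12x + 1
(-3D) f = -36x - 3
Δ (-3D) f = -36
((1/2)Δ) (-3D) f = -18


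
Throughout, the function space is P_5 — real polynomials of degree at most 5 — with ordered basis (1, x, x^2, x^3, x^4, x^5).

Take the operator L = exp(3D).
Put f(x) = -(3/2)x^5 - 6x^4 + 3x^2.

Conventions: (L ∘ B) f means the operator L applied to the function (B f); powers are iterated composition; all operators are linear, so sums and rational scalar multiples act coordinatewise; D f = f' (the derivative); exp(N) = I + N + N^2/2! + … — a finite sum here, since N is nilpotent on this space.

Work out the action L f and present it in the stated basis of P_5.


the image equals g(x) = -(3/2)x^5 - (57/2)x^4 - 207x^3 - 726x^2 - (2475/2)x - 1647/2

order-1 term: -(45/2)x^4 - 72x^3 + 18x
order-2 term: -135x^3 - 324x^2 + 27
order-3 term: -405x^2 - 648x
order-4 term: -(1215/2)x - 486
order-5 term: -729/2
the series for exp(3D) f terminates at order 5
exp(3D) f = -(3/2)x^5 - (57/2)x^4 - 207x^3 - 726x^2 - (2475/2)x - 1647/2


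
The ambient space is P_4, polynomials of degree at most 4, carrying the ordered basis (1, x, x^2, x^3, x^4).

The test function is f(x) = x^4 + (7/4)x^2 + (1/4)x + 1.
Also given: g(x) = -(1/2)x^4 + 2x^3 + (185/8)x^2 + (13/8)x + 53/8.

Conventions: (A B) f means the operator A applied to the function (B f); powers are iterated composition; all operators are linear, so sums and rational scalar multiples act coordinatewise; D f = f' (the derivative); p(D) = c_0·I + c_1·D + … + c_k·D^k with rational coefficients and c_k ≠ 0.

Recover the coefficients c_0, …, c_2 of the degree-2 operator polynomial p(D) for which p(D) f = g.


D^0 f = x^4 + (7/4)x^2 + (1/4)x + 1
D^1 f = 4x^3 + (7/2)x + 1/4
D^2 f = 12x^2 + 7/2
matching coefficients of g against c_0 f + c_1 Df + … from the top degree down determines the c_i
solution: c_0 = -1/2, c_1 = 1/2, c_2 = 2

c_0 = -1/2, c_1 = 1/2, c_2 = 2


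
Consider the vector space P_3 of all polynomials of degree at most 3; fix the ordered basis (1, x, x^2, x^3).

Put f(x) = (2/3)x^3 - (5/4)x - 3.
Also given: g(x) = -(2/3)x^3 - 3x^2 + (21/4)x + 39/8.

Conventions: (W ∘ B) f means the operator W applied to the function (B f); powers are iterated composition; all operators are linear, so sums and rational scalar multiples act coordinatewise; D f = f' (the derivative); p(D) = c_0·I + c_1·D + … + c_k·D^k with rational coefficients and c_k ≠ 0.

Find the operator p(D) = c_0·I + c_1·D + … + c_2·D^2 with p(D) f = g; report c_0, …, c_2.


p(D) = -I − (3/2)·D + D^2, i.e. c_0 = -1, c_1 = -3/2, c_2 = 1

D^0 f = (2/3)x^3 - (5/4)x - 3
D^1 f = 2x^2 - 5/4
D^2 f = 4x
matching coefficients of g against c_0 f + c_1 Df + … from the top degree down determines the c_i
solution: c_0 = -1, c_1 = -3/2, c_2 = 1


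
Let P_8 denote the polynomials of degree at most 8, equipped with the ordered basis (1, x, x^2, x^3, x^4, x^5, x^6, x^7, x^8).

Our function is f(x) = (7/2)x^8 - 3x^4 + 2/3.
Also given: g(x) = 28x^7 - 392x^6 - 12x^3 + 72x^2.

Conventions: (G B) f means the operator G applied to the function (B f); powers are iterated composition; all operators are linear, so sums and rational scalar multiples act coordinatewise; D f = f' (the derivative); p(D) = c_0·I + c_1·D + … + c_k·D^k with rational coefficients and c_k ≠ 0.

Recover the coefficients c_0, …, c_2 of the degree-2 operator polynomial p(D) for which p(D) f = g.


p(D) = D − 2·D^2, i.e. c_0 = 0, c_1 = 1, c_2 = -2

D^0 f = (7/2)x^8 - 3x^4 + 2/3
D^1 f = 28x^7 - 12x^3
D^2 f = 196x^6 - 36x^2
matching coefficients of g against c_0 f + c_1 Df + … from the top degree down determines the c_i
solution: c_0 = 0, c_1 = 1, c_2 = -2


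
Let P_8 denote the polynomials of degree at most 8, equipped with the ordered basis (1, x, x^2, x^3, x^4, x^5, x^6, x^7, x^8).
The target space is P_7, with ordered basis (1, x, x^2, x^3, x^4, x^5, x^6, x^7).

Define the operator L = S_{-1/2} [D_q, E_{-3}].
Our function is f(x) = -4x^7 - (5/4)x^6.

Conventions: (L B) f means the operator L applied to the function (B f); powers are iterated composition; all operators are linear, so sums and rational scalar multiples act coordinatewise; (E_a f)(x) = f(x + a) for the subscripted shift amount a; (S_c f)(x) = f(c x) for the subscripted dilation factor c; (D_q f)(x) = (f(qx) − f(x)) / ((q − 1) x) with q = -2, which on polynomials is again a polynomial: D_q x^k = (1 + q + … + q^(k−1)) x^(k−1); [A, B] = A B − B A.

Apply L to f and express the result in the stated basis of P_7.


g(x) = (1215/8)x^5 + (62181/64)x^4 + (453195/32)x^3 + (368145/8)x^2 + (560601/4)x + 452709/4

E_{-3} f = -4x^7 + (331/4)x^6 - (1467/2)x^5 + (14445/4)x^4 - 10665x^3 + (75573/4)x^2 - (37179/2)x + 31347/4
D_q E_{-3} f = -172x^6 - (6951/4)x^5 - (16137/2)x^4 - (72225/4)x^3 - 31995x^2 - (75573/4)x - 37179/2
D_q f = -172x^6 + (105/4)x^5
E_{-3} D_q f = -172x^6 + (12489/4)x^5 - (94455/4)x^4 + (190485/2)x^3 - (432135/2)x^2 + (1045629/4)x - 527067/4
[D_q, E_{-3}] f = -4860x^5 + (62181/4)x^4 - (453195/4)x^3 + (368145/2)x^2 - (560601/2)x + 452709/4
S_{-1/2} [D_q, E_{-3}] f = (1215/8)x^5 + (62181/64)x^4 + (453195/32)x^3 + (368145/8)x^2 + (560601/4)x + 452709/4


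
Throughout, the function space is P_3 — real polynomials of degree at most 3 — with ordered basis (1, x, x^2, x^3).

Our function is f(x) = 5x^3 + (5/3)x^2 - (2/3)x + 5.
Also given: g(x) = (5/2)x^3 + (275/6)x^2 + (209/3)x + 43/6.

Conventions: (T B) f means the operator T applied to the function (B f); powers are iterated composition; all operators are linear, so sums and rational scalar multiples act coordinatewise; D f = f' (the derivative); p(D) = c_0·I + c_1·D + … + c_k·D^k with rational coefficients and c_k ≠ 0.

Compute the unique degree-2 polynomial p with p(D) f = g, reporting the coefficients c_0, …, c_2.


D^0 f = 5x^3 + (5/3)x^2 - (2/3)x + 5
D^1 f = 15x^2 + (10/3)x - 2/3
D^2 f = 30x + 10/3
matching coefficients of g against c_0 f + c_1 Df + … from the top degree down determines the c_i
solution: c_0 = 1/2, c_1 = 3, c_2 = 2

p(D) = (1/2)·I + 3·D + 2·D^2, i.e. c_0 = 1/2, c_1 = 3, c_2 = 2
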